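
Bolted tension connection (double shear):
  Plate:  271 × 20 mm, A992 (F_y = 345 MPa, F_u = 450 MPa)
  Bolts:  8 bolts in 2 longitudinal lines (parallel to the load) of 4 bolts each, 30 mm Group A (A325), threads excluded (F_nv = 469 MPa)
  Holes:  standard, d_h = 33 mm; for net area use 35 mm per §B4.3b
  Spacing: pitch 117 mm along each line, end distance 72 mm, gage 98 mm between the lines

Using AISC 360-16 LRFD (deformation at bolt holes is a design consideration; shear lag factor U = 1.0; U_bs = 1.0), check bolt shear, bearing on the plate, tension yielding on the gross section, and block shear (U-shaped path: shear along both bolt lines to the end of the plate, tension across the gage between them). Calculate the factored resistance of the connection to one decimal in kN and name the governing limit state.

1682.9 kN (gross-section yield governs)

Bolt shear: A_b = π(30)²/4 = 706.86 mm². φR_n = 0.75 × 469 × 706.86 × 8 × 2 = 3978.2 kN.
Bearing (20 mm plate, F_u = 450 MPa): end bolts L_c = 72 − 33/2 = 55.5, R_n = min(1.2×55.5×20×450, 2.4×30×20×450) = 599.4 kN/bolt; interior L_c = 117 − 33 = 84, R_n = 648 kN/bolt. φR_n = 0.75 × (2×599.4 + 6×648) = 3815.1 kN.
Tension yield (gross): A_g = 271×20 = 5420 mm². φR_n = 0.90 × 345 × 5420 = 1682.9 kN.
Block shear: shear path 2×[72+3×117] = 2×423 mm, A_gv = 16920, A_nv = 2×(423 − 3.5×35)×20 = 12020 mm²; tension across gage: (98 − 1×35)×20 = 1260 mm². R_n = min(0.6×450×12020, 0.6×345×16920) + 1.0×450×1260 = min(3245.4, 3502.4) + 567 = 3812.4 kN. φR_n = 0.75 × 3812.4 = 2859.3 kN.
Governing: min(3978.2, 3815.1, 1682.9, 2859.3) = 1682.9 kN → gross-section yield.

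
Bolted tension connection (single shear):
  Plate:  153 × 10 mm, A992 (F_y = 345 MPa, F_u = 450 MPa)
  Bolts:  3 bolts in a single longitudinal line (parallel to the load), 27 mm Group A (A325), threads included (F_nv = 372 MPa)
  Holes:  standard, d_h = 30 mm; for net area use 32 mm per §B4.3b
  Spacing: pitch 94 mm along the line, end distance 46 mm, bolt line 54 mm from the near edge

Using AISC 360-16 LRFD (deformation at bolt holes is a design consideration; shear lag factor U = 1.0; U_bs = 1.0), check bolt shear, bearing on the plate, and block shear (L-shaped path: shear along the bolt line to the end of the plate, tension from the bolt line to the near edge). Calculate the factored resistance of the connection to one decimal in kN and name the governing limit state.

440.1 kN (block shear governs)

Bolt shear: A_b = π(27)²/4 = 572.56 mm². φR_n = 0.75 × 372 × 572.56 × 3 × 1 = 479.2 kN.
Bearing (10 mm plate, F_u = 450 MPa): end bolts L_c = 46 − 30/2 = 31, R_n = min(1.2×31×10×450, 2.4×27×10×450) = 167.4 kN/bolt; interior L_c = 94 − 30 = 64, R_n = 291.6 kN/bolt. φR_n = 0.75 × (1×167.4 + 2×291.6) = 563.0 kN.
Block shear: shear path 1×[46+2×94] = 1×234 mm, A_gv = 2340, A_nv = 1×(234 − 2.5×32)×10 = 1540 mm²; tension to near edge: (54 − 0.5×32)×10 = 380 mm². R_n = min(0.6×450×1540, 0.6×345×2340) + 1.0×450×380 = min(415.8, 484.38) + 171 = 586.8 kN. φR_n = 0.75 × 586.8 = 440.1 kN.
Governing: min(479.2, 563.0, 440.1) = 440.1 kN → block shear.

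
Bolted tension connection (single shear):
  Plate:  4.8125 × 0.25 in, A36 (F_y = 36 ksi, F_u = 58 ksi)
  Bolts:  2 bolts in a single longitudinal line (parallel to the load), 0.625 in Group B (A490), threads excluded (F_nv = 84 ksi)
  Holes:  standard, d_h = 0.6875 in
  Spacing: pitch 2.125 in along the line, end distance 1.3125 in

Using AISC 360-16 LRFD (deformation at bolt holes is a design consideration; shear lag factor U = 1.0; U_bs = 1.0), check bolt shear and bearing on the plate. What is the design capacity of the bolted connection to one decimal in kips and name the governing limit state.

29.0 kips (bearing governs)

Bolt shear: A_b = π(0.625)²/4 = 0.3068 in². φR_n = 0.75 × 84 × 0.3068 × 2 × 1 = 38.7 kips.
Bearing (0.25 in plate, F_u = 58 ksi): end bolts L_c = 1.3125 − 0.6875/2 = 0.96875, R_n = min(1.2×0.96875×0.25×58, 2.4×0.625×0.25×58) = 16.856 kips/bolt; interior L_c = 2.125 − 0.6875 = 1.4375, R_n = 21.75 kips/bolt. φR_n = 0.75 × (1×16.856 + 1×21.75) = 29.0 kips.
Governing: min(38.7, 29.0) = 29.0 kips → bearing.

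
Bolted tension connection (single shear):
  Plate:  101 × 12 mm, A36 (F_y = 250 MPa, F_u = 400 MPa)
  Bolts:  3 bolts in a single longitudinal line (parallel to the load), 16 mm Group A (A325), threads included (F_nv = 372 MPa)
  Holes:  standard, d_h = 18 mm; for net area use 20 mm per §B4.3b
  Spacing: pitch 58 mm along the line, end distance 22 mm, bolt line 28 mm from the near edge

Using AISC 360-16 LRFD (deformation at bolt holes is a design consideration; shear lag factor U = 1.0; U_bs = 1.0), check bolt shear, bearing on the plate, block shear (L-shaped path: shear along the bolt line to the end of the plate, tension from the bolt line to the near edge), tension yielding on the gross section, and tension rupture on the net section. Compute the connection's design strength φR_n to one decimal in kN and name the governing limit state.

Bolt shear: A_b = π(16)²/4 = 201.06 mm². φR_n = 0.75 × 372 × 201.06 × 3 × 1 = 168.3 kN.
Bearing (12 mm plate, F_u = 400 MPa): end bolts L_c = 22 − 18/2 = 13, R_n = min(1.2×13×12×400, 2.4×16×12×400) = 74.88 kN/bolt; interior L_c = 58 − 18 = 40, R_n = 184.32 kN/bolt. φR_n = 0.75 × (1×74.88 + 2×184.32) = 332.6 kN.
Block shear: shear path 1×[22+2×58] = 1×138 mm, A_gv = 1656, A_nv = 1×(138 − 2.5×20)×12 = 1056 mm²; tension to near edge: (28 − 0.5×20)×12 = 216 mm². R_n = min(0.6×400×1056, 0.6×250×1656) + 1.0×400×216 = min(253.44, 248.4) + 86.4 = 334.8 kN. φR_n = 0.75 × 334.8 = 251.1 kN.
Tension yield (gross): A_g = 101×12 = 1212 mm². φR_n = 0.90 × 250 × 1212 = 272.7 kN.
Tension rupture (net): A_n = (101 − 1×20)×12 = 972 mm² (U = 1.0, A_e = A_n). φR_n = 0.75 × 400 × 972 = 291.6 kN.
Governing: min(168.3, 332.6, 251.1, 272.7, 291.6) = 168.3 kN → bolt shear.

168.3 kN (bolt shear governs)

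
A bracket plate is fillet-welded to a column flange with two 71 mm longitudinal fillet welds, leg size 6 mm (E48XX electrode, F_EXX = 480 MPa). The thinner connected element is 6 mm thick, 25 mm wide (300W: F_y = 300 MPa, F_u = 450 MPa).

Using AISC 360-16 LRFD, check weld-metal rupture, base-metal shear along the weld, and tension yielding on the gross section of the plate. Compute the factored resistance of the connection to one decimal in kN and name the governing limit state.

Weld metal: throat = 0.707×6 = 4.242 mm, L = 2×71 = 142 mm. φR_n = 0.75 × 0.6 × 480 × 4.242 × 142 = 130.1 kN.
Base metal shear (6 mm plate): yield φR_n = 1.0×0.6×300×6×142 = 153.4 kN; rupture φR_n = 0.75×0.6×450×6×142 = 172.5 kN; take 153.4 kN (yield).
Tension yield (gross): A_g = 25×6 = 150 mm². φR_n = 0.90 × 300 × 150 = 40.5 kN.
Governing: min(130.1, 153.4, 40.5) = 40.5 kN → gross-section yield.

40.5 kN (gross-section yield governs)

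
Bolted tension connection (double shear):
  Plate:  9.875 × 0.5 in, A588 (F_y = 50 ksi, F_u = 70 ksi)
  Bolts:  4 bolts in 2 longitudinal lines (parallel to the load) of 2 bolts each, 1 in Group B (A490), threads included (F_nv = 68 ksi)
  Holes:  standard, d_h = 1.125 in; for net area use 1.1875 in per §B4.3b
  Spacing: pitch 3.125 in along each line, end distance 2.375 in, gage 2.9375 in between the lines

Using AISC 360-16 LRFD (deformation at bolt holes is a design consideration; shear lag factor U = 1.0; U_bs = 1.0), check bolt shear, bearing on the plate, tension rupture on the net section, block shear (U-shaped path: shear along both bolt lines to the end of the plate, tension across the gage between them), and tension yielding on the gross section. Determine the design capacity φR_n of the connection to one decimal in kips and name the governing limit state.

163.1 kips (block shear governs)

Bolt shear: A_b = π(1)²/4 = 0.7854 in². φR_n = 0.75 × 68 × 0.7854 × 4 × 2 = 320.4 kips.
Bearing (0.5 in plate, F_u = 70 ksi): end bolts L_c = 2.375 − 1.125/2 = 1.8125, R_n = min(1.2×1.8125×0.5×70, 2.4×1×0.5×70) = 76.125 kips/bolt; interior L_c = 3.125 − 1.125 = 2, R_n = 84 kips/bolt. φR_n = 0.75 × (2×76.125 + 2×84) = 240.2 kips.
Tension rupture (net): A_n = (9.875 − 2×1.1875)×0.5 = 3.75 in² (U = 1.0, A_e = A_n). φR_n = 0.75 × 70 × 3.75 = 196.9 kips.
Block shear: shear path 2×[2.375+1×3.125] = 2×5.5 in, A_gv = 5.5, A_nv = 2×(5.5 − 1.5×1.1875)×0.5 = 3.7188 in²; tension across gage: (2.9375 − 1×1.1875)×0.5 = 0.875 in². R_n = min(0.6×70×3.7188, 0.6×50×5.5) + 1.0×70×0.875 = min(156.19, 165) + 61.25 = 217.44 kips. φR_n = 0.75 × 217.44 = 163.1 kips.
Tension yield (gross): A_g = 9.875×0.5 = 4.9375 in². φR_n = 0.90 × 50 × 4.9375 = 222.2 kips.
Governing: min(320.4, 240.2, 196.9, 163.1, 222.2) = 163.1 kips → block shear.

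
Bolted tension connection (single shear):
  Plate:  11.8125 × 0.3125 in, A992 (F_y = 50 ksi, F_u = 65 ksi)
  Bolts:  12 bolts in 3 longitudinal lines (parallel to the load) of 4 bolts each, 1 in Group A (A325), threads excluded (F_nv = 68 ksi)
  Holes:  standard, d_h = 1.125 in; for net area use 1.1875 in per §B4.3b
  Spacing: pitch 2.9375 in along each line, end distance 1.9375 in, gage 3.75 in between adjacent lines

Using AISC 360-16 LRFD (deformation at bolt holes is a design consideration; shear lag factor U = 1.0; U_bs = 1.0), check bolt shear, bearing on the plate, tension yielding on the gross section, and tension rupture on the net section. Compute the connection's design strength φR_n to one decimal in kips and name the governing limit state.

125.7 kips (net-section rupture governs)

Bolt shear: A_b = π(1)²/4 = 0.7854 in². φR_n = 0.75 × 68 × 0.7854 × 12 × 1 = 480.7 kips.
Bearing (0.3125 in plate, F_u = 65 ksi): end bolts L_c = 1.9375 − 1.125/2 = 1.375, R_n = min(1.2×1.375×0.3125×65, 2.4×1×0.3125×65) = 33.516 kips/bolt; interior L_c = 2.9375 − 1.125 = 1.8125, R_n = 44.18 kips/bolt. φR_n = 0.75 × (3×33.516 + 9×44.18) = 373.6 kips.
Tension yield (gross): A_g = 11.8125×0.3125 = 3.6914 in². φR_n = 0.90 × 50 × 3.6914 = 166.1 kips.
Tension rupture (net): A_n = (11.8125 − 3×1.1875)×0.3125 = 2.5781 in² (U = 1.0, A_e = A_n). φR_n = 0.75 × 65 × 2.5781 = 125.7 kips.
Governing: min(480.7, 373.6, 166.1, 125.7) = 125.7 kips → net-section rupture.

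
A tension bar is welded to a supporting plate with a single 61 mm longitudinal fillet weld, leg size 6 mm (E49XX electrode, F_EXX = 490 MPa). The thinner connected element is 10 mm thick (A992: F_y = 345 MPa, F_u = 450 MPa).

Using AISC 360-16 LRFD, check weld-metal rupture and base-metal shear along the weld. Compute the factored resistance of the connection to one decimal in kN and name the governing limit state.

57.1 kN (weld metal governs)

Weld metal: throat = 0.707×6 = 4.242 mm, L = 61 mm. φR_n = 0.75 × 0.6 × 490 × 4.242 × 61 = 57.1 kN.
Base metal shear (10 mm plate): yield φR_n = 1.0×0.6×345×10×61 = 126.3 kN; rupture φR_n = 0.75×0.6×450×10×61 = 123.5 kN; take 123.5 kN (rupture).
Governing: min(57.1, 123.5) = 57.1 kN → weld metal.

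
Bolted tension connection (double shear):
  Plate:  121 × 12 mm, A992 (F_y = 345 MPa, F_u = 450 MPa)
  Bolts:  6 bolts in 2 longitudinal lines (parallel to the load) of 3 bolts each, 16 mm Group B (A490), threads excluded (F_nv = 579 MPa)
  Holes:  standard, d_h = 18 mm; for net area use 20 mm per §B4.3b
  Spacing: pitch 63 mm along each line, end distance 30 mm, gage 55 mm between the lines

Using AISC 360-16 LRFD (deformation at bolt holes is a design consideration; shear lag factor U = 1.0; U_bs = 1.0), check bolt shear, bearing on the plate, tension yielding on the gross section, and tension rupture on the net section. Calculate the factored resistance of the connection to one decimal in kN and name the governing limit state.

Bolt shear: A_b = π(16)²/4 = 201.06 mm². φR_n = 0.75 × 579 × 201.06 × 6 × 2 = 1047.7 kN.
Bearing (12 mm plate, F_u = 450 MPa): end bolts L_c = 30 − 18/2 = 21, R_n = min(1.2×21×12×450, 2.4×16×12×450) = 136.08 kN/bolt; interior L_c = 63 − 18 = 45, R_n = 207.36 kN/bolt. φR_n = 0.75 × (2×136.08 + 4×207.36) = 826.2 kN.
Tension yield (gross): A_g = 121×12 = 1452 mm². φR_n = 0.90 × 345 × 1452 = 450.8 kN.
Tension rupture (net): A_n = (121 − 2×20)×12 = 972 mm² (U = 1.0, A_e = A_n). φR_n = 0.75 × 450 × 972 = 328.1 kN.
Governing: min(1047.7, 826.2, 450.8, 328.1) = 328.1 kN → net-section rupture.

328.1 kN (net-section rupture governs)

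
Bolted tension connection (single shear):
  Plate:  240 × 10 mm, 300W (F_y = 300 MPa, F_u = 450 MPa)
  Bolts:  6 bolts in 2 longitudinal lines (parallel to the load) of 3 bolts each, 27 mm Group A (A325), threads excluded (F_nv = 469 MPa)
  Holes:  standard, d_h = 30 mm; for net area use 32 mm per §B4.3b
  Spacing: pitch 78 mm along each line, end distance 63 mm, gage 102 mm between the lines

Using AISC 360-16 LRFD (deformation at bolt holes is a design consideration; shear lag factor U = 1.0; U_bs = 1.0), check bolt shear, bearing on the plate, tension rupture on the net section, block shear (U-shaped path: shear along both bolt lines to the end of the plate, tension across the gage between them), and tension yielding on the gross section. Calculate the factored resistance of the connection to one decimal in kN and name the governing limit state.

Bolt shear: A_b = π(27)²/4 = 572.56 mm². φR_n = 0.75 × 469 × 572.56 × 6 × 1 = 1208.4 kN.
Bearing (10 mm plate, F_u = 450 MPa): end bolts L_c = 63 − 30/2 = 48, R_n = min(1.2×48×10×450, 2.4×27×10×450) = 259.2 kN/bolt; interior L_c = 78 − 30 = 48, R_n = 259.2 kN/bolt. φR_n = 0.75 × (2×259.2 + 4×259.2) = 1166.4 kN.
Tension rupture (net): A_n = (240 − 2×32)×10 = 1760 mm² (U = 1.0, A_e = A_n). φR_n = 0.75 × 450 × 1760 = 594.0 kN.
Block shear: shear path 2×[63+2×78] = 2×219 mm, A_gv = 4380, A_nv = 2×(219 − 2.5×32)×10 = 2780 mm²; tension across gage: (102 − 1×32)×10 = 700 mm². R_n = min(0.6×450×2780, 0.6×300×4380) + 1.0×450×700 = min(750.6, 788.4) + 315 = 1065.6 kN. φR_n = 0.75 × 1065.6 = 799.2 kN.
Tension yield (gross): A_g = 240×10 = 2400 mm². φR_n = 0.90 × 300 × 2400 = 648.0 kN.
Governing: min(1208.4, 1166.4, 594.0, 799.2, 648.0) = 594.0 kN → net-section rupture.

594.0 kN (net-section rupture governs)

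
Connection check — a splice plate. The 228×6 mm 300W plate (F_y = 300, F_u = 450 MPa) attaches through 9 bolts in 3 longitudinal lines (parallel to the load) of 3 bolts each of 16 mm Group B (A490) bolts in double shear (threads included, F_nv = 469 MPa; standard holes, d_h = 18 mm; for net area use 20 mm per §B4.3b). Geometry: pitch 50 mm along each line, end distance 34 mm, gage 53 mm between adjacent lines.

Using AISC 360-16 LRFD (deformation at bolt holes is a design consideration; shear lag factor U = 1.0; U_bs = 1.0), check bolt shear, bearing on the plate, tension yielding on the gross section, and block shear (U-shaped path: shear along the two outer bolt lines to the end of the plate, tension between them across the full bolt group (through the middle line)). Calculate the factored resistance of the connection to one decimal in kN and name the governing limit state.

Bolt shear: A_b = π(16)²/4 = 201.06 mm². φR_n = 0.75 × 469 × 201.06 × 9 × 2 = 1273.0 kN.
Bearing (6 mm plate, F_u = 450 MPa): end bolts L_c = 34 − 18/2 = 25, R_n = min(1.2×25×6×450, 2.4×16×6×450) = 81 kN/bolt; interior L_c = 50 − 18 = 32, R_n = 103.68 kN/bolt. φR_n = 0.75 × (3×81 + 6×103.68) = 648.8 kN.
Tension yield (gross): A_g = 228×6 = 1368 mm². φR_n = 0.90 × 300 × 1368 = 369.4 kN.
Block shear: shear path 2×[34+2×50] = 2×134 mm, A_gv = 1608, A_nv = 2×(134 − 2.5×20)×6 = 1008 mm²; tension across gage: (106 − 2×20)×6 = 396 mm². R_n = min(0.6×450×1008, 0.6×300×1608) + 1.0×450×396 = min(272.16, 289.44) + 178.2 = 450.36 kN. φR_n = 0.75 × 450.36 = 337.8 kN.
Governing: min(1273.0, 648.8, 369.4, 337.8) = 337.8 kN → block shear.

337.8 kN (block shear governs)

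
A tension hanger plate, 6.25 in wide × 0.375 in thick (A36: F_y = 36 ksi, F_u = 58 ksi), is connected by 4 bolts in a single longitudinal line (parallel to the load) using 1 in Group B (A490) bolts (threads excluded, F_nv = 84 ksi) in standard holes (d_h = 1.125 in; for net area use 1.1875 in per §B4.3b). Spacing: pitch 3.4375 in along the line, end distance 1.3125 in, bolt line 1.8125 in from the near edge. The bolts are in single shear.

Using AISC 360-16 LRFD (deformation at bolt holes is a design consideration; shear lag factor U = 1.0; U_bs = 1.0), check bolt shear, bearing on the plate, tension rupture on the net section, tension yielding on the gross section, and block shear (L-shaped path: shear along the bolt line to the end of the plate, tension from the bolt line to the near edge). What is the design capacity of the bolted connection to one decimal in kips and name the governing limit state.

Bolt shear: A_b = π(1)²/4 = 0.7854 in². φR_n = 0.75 × 84 × 0.7854 × 4 × 1 = 197.9 kips.
Bearing (0.375 in plate, F_u = 58 ksi): end bolts L_c = 1.3125 − 1.125/2 = 0.75, R_n = min(1.2×0.75×0.375×58, 2.4×1×0.375×58) = 19.575 kips/bolt; interior L_c = 3.4375 − 1.125 = 2.3125, R_n = 52.2 kips/bolt. φR_n = 0.75 × (1×19.575 + 3×52.2) = 132.1 kips.
Tension rupture (net): A_n = (6.25 − 1×1.1875)×0.375 = 1.8984 in² (U = 1.0, A_e = A_n). φR_n = 0.75 × 58 × 1.8984 = 82.6 kips.
Tension yield (gross): A_g = 6.25×0.375 = 2.3438 in². φR_n = 0.90 × 36 × 2.3438 = 75.9 kips.
Block shear: shear path 1×[1.3125+3×3.4375] = 1×11.625 in, A_gv = 4.3594, A_nv = 1×(11.625 − 3.5×1.1875)×0.375 = 2.8008 in²; tension to near edge: (1.8125 − 0.5×1.1875)×0.375 = 0.45703 in². R_n = min(0.6×58×2.8008, 0.6×36×4.3594) + 1.0×58×0.45703 = min(97.468, 94.163) + 26.508 = 120.67 kips. φR_n = 0.75 × 120.67 = 90.5 kips.
Governing: min(197.9, 132.1, 82.6, 75.9, 90.5) = 75.9 kips → gross-section yield.

75.9 kips (gross-section yield governs)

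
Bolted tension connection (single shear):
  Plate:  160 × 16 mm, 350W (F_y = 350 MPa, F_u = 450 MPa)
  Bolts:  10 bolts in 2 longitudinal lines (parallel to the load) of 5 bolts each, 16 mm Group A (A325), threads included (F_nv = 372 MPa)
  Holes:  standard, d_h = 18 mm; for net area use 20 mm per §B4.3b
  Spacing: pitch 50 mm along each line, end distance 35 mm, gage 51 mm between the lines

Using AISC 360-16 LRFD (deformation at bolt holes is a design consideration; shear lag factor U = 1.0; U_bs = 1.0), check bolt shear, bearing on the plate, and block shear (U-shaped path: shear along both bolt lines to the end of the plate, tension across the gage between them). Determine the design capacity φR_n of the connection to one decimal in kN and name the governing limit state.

Bolt shear: A_b = π(16)²/4 = 201.06 mm². φR_n = 0.75 × 372 × 201.06 × 10 × 1 = 561.0 kN.
Bearing (16 mm plate, F_u = 450 MPa): end bolts L_c = 35 − 18/2 = 26, R_n = min(1.2×26×16×450, 2.4×16×16×450) = 224.64 kN/bolt; interior L_c = 50 − 18 = 32, R_n = 276.48 kN/bolt. φR_n = 0.75 × (2×224.64 + 8×276.48) = 1995.8 kN.
Block shear: shear path 2×[35+4×50] = 2×235 mm, A_gv = 7520, A_nv = 2×(235 − 4.5×20)×16 = 4640 mm²; tension across gage: (51 − 1×20)×16 = 496 mm². R_n = min(0.6×450×4640, 0.6×350×7520) + 1.0×450×496 = min(1252.8, 1579.2) + 223.2 = 1476 kN. φR_n = 0.75 × 1476 = 1107.0 kN.
Governing: min(561.0, 1995.8, 1107.0) = 561.0 kN → bolt shear.

561.0 kN (bolt shear governs)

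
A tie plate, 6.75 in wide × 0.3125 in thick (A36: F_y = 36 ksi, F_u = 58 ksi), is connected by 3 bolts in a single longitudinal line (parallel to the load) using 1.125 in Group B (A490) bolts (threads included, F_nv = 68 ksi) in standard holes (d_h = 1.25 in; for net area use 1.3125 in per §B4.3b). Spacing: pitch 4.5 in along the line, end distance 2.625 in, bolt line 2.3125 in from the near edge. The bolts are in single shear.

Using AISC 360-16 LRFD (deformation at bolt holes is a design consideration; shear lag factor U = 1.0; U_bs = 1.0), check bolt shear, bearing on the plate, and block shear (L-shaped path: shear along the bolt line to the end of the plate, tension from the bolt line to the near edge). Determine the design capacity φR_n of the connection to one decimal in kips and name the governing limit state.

81.4 kips (block shear governs)

Bolt shear: A_b = π(1.125)²/4 = 0.99402 in². φR_n = 0.75 × 68 × 0.99402 × 3 × 1 = 152.1 kips.
Bearing (0.3125 in plate, F_u = 58 ksi): end bolts L_c = 2.625 − 1.25/2 = 2, R_n = min(1.2×2×0.3125×58, 2.4×1.125×0.3125×58) = 43.5 kips/bolt; interior L_c = 4.5 − 1.25 = 3.25, R_n = 48.938 kips/bolt. φR_n = 0.75 × (1×43.5 + 2×48.938) = 106.0 kips.
Block shear: shear path 1×[2.625+2×4.5] = 1×11.625 in, A_gv = 3.6328, A_nv = 1×(11.625 − 2.5×1.3125)×0.3125 = 2.6074 in²; tension to near edge: (2.3125 − 0.5×1.3125)×0.3125 = 0.51758 in². R_n = min(0.6×58×2.6074, 0.6×36×3.6328) + 1.0×58×0.51758 = min(90.738, 78.468) + 30.02 = 108.49 kips. φR_n = 0.75 × 108.49 = 81.4 kips.
Governing: min(152.1, 106.0, 81.4) = 81.4 kips → block shear.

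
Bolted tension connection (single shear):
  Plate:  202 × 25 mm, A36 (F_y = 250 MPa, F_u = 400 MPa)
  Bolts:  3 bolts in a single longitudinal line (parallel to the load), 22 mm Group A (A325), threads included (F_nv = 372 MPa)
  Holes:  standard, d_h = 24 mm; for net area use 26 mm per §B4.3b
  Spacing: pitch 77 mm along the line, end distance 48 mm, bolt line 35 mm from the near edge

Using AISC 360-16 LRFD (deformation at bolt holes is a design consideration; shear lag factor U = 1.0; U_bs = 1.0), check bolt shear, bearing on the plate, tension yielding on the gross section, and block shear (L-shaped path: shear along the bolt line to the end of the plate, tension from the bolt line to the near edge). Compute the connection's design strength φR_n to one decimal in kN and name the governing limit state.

318.2 kN (bolt shear governs)

Bolt shear: A_b = π(22)²/4 = 380.13 mm². φR_n = 0.75 × 372 × 380.13 × 3 × 1 = 318.2 kN.
Bearing (25 mm plate, F_u = 400 MPa): end bolts L_c = 48 − 24/2 = 36, R_n = min(1.2×36×25×400, 2.4×22×25×400) = 432 kN/bolt; interior L_c = 77 − 24 = 53, R_n = 528 kN/bolt. φR_n = 0.75 × (1×432 + 2×528) = 1116.0 kN.
Tension yield (gross): A_g = 202×25 = 5050 mm². φR_n = 0.90 × 250 × 5050 = 1136.3 kN.
Block shear: shear path 1×[48+2×77] = 1×202 mm, A_gv = 5050, A_nv = 1×(202 − 2.5×26)×25 = 3425 mm²; tension to near edge: (35 − 0.5×26)×25 = 550 mm². R_n = min(0.6×400×3425, 0.6×250×5050) + 1.0×400×550 = min(822, 757.5) + 220 = 977.5 kN. φR_n = 0.75 × 977.5 = 733.1 kN.
Governing: min(318.2, 1116.0, 1136.3, 733.1) = 318.2 kN → bolt shear.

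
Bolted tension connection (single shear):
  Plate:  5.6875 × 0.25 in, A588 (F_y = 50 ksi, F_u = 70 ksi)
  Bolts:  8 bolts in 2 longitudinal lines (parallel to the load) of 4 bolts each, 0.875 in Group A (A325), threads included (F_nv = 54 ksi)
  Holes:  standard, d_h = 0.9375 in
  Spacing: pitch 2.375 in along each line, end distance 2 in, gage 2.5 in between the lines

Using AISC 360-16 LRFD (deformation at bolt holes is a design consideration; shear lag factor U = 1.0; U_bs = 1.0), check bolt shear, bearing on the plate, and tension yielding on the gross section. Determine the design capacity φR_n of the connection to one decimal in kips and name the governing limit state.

64.0 kips (gross-section yield governs)

Bolt shear: A_b = π(0.875)²/4 = 0.60132 in². φR_n = 0.75 × 54 × 0.60132 × 8 × 1 = 194.8 kips.
Bearing (0.25 in plate, F_u = 70 ksi): end bolts L_c = 2 − 0.9375/2 = 1.53125, R_n = min(1.2×1.53125×0.25×70, 2.4×0.875×0.25×70) = 32.156 kips/bolt; interior L_c = 2.375 − 0.9375 = 1.4375, R_n = 30.188 kips/bolt. φR_n = 0.75 × (2×32.156 + 6×30.188) = 184.1 kips.
Tension yield (gross): A_g = 5.6875×0.25 = 1.4219 in². φR_n = 0.90 × 50 × 1.4219 = 64.0 kips.
Governing: min(194.8, 184.1, 64.0) = 64.0 kips → gross-section yield.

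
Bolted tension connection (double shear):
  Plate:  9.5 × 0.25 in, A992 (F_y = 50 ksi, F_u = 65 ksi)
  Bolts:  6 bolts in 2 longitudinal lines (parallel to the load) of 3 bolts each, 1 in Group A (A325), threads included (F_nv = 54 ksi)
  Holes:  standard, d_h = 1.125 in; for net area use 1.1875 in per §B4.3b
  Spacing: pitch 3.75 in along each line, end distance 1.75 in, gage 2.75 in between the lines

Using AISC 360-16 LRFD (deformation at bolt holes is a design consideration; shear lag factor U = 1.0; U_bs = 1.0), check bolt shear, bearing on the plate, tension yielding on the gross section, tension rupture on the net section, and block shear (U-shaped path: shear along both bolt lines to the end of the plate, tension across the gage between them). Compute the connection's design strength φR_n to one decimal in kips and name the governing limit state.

Bolt shear: A_b = π(1)²/4 = 0.7854 in². φR_n = 0.75 × 54 × 0.7854 × 6 × 2 = 381.7 kips.
Bearing (0.25 in plate, F_u = 65 ksi): end bolts L_c = 1.75 − 1.125/2 = 1.1875, R_n = min(1.2×1.1875×0.25×65, 2.4×1×0.25×65) = 23.156 kips/bolt; interior L_c = 3.75 − 1.125 = 2.625, R_n = 39 kips/bolt. φR_n = 0.75 × (2×23.156 + 4×39) = 151.7 kips.
Tension yield (gross): A_g = 9.5×0.25 = 2.375 in². φR_n = 0.90 × 50 × 2.375 = 106.9 kips.
Tension rupture (net): A_n = (9.5 − 2×1.1875)×0.25 = 1.7813 in² (U = 1.0, A_e = A_n). φR_n = 0.75 × 65 × 1.7813 = 86.8 kips.
Block shear: shear path 2×[1.75+2×3.75] = 2×9.25 in, A_gv = 4.625, A_nv = 2×(9.25 − 2.5×1.1875)×0.25 = 3.1406 in²; tension across gage: (2.75 − 1×1.1875)×0.25 = 0.39063 in². R_n = min(0.6×65×3.1406, 0.6×50×4.625) + 1.0×65×0.39063 = min(122.48, 138.75) + 25.391 = 147.87 kips. φR_n = 0.75 × 147.87 = 110.9 kips.
Governing: min(381.7, 151.7, 106.9, 86.8, 110.9) = 86.8 kips → net-section rupture.

86.8 kips (net-section rupture governs)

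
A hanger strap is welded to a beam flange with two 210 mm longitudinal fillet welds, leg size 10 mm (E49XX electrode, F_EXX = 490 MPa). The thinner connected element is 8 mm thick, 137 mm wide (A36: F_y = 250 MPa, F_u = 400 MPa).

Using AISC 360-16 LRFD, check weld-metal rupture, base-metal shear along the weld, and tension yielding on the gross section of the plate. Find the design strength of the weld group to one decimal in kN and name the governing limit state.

246.6 kN (gross-section yield governs)

Weld metal: throat = 0.707×10 = 7.07 mm, L = 2×210 = 420 mm. φR_n = 0.75 × 0.6 × 490 × 7.07 × 420 = 654.8 kN.
Base metal shear (8 mm plate): yield φR_n = 1.0×0.6×250×8×420 = 504.0 kN; rupture φR_n = 0.75×0.6×400×8×420 = 604.8 kN; take 504.0 kN (yield).
Tension yield (gross): A_g = 137×8 = 1096 mm². φR_n = 0.90 × 250 × 1096 = 246.6 kN.
Governing: min(654.8, 504.0, 246.6) = 246.6 kN → gross-section yield.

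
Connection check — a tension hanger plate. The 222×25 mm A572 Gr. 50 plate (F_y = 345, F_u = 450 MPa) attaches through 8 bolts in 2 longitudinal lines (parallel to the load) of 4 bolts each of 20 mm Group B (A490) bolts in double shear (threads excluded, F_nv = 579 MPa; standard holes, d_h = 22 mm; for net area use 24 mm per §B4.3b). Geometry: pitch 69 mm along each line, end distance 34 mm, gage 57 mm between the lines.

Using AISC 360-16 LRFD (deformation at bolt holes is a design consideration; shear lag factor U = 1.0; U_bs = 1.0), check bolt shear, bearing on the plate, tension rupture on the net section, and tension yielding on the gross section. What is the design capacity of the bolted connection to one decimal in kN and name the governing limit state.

Bolt shear: A_b = π(20)²/4 = 314.16 mm². φR_n = 0.75 × 579 × 314.16 × 8 × 2 = 2182.8 kN.
Bearing (25 mm plate, F_u = 450 MPa): end bolts L_c = 34 − 22/2 = 23, R_n = min(1.2×23×25×450, 2.4×20×25×450) = 310.5 kN/bolt; interior L_c = 69 − 22 = 47, R_n = 540 kN/bolt. φR_n = 0.75 × (2×310.5 + 6×540) = 2895.8 kN.
Tension rupture (net): A_n = (222 − 2×24)×25 = 4350 mm² (U = 1.0, A_e = A_n). φR_n = 0.75 × 450 × 4350 = 1468.1 kN.
Tension yield (gross): A_g = 222×25 = 5550 mm². φR_n = 0.90 × 345 × 5550 = 1723.3 kN.
Governing: min(2182.8, 2895.8, 1468.1, 1723.3) = 1468.1 kN → net-section rupture.

1468.1 kN (net-section rupture governs)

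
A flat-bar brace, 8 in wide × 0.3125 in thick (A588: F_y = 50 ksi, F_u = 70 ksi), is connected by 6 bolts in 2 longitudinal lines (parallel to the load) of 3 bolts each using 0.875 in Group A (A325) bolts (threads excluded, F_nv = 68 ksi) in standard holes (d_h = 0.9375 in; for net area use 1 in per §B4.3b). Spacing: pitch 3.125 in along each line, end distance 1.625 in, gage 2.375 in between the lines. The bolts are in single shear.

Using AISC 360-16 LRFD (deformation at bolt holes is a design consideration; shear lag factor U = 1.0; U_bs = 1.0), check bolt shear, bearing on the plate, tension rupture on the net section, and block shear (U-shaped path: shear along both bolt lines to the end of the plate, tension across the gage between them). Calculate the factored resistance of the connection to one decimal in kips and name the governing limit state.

98.4 kips (net-section rupture governs)

Bolt shear: A_b = π(0.875)²/4 = 0.60132 in². φR_n = 0.75 × 68 × 0.60132 × 6 × 1 = 184.0 kips.
Bearing (0.3125 in plate, F_u = 70 ksi): end bolts L_c = 1.625 − 0.9375/2 = 1.15625, R_n = min(1.2×1.15625×0.3125×70, 2.4×0.875×0.3125×70) = 30.352 kips/bolt; interior L_c = 3.125 − 0.9375 = 2.1875, R_n = 45.938 kips/bolt. φR_n = 0.75 × (2×30.352 + 4×45.938) = 183.3 kips.
Tension rupture (net): A_n = (8 − 2×1)×0.3125 = 1.875 in² (U = 1.0, A_e = A_n). φR_n = 0.75 × 70 × 1.875 = 98.4 kips.
Block shear: shear path 2×[1.625+2×3.125] = 2×7.875 in, A_gv = 4.9219, A_nv = 2×(7.875 − 2.5×1)×0.3125 = 3.3594 in²; tension across gage: (2.375 − 1×1)×0.3125 = 0.42969 in². R_n = min(0.6×70×3.3594, 0.6×50×4.9219) + 1.0×70×0.42969 = min(141.09, 147.66) + 30.078 = 171.17 kips. φR_n = 0.75 × 171.17 = 128.4 kips.
Governing: min(184.0, 183.3, 98.4, 128.4) = 98.4 kips → net-section rupture.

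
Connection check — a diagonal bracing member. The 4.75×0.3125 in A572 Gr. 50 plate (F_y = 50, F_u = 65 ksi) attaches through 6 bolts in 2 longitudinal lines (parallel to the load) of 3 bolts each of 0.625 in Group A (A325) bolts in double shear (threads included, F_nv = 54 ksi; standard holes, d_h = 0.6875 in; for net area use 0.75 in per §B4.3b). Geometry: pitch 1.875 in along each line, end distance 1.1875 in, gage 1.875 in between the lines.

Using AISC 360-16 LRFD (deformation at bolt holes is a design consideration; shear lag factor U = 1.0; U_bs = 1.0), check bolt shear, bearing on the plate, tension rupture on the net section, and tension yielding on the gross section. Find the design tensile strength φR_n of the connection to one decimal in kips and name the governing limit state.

Bolt shear: A_b = π(0.625)²/4 = 0.3068 in². φR_n = 0.75 × 54 × 0.3068 × 6 × 2 = 149.1 kips.
Bearing (0.3125 in plate, F_u = 65 ksi): end bolts L_c = 1.1875 − 0.6875/2 = 0.84375, R_n = min(1.2×0.84375×0.3125×65, 2.4×0.625×0.3125×65) = 20.566 kips/bolt; interior L_c = 1.875 − 0.6875 = 1.1875, R_n = 28.945 kips/bolt. φR_n = 0.75 × (2×20.566 + 4×28.945) = 117.7 kips.
Tension rupture (net): A_n = (4.75 − 2×0.75)×0.3125 = 1.0156 in² (U = 1.0, A_e = A_n). φR_n = 0.75 × 65 × 1.0156 = 49.5 kips.
Tension yield (gross): A_g = 4.75×0.3125 = 1.4844 in². φR_n = 0.90 × 50 × 1.4844 = 66.8 kips.
Governing: min(149.1, 117.7, 49.5, 66.8) = 49.5 kips → net-section rupture.

49.5 kips (net-section rupture governs)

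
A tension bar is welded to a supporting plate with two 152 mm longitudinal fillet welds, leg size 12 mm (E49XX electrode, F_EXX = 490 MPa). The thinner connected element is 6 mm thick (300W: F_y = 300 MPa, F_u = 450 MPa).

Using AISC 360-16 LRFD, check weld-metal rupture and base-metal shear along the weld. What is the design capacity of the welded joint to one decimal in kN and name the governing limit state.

Weld metal: throat = 0.707×12 = 8.484 mm, L = 2×152 = 304 mm. φR_n = 0.75 × 0.6 × 490 × 8.484 × 304 = 568.7 kN.
Base metal shear (6 mm plate): yield φR_n = 1.0×0.6×300×6×304 = 328.3 kN; rupture φR_n = 0.75×0.6×450×6×304 = 369.4 kN; take 328.3 kN (yield).
Governing: min(568.7, 328.3) = 328.3 kN → base-metal shear.

328.3 kN (base-metal shear governs)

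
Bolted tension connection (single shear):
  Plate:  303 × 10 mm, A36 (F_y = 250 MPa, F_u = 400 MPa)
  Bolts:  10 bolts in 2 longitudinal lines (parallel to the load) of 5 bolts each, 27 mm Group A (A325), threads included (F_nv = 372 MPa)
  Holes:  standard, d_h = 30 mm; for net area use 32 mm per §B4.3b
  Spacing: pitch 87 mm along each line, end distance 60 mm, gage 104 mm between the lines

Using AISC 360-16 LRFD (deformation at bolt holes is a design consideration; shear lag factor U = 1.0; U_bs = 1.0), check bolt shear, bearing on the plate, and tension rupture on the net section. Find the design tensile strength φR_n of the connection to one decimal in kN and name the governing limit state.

717.0 kN (net-section rupture governs)

Bolt shear: A_b = π(27)²/4 = 572.56 mm². φR_n = 0.75 × 372 × 572.56 × 10 × 1 = 1597.4 kN.
Bearing (10 mm plate, F_u = 400 MPa): end bolts L_c = 60 − 30/2 = 45, R_n = min(1.2×45×10×400, 2.4×27×10×400) = 216 kN/bolt; interior L_c = 87 − 30 = 57, R_n = 259.2 kN/bolt. φR_n = 0.75 × (2×216 + 8×259.2) = 1879.2 kN.
Tension rupture (net): A_n = (303 − 2×32)×10 = 2390 mm² (U = 1.0, A_e = A_n). φR_n = 0.75 × 400 × 2390 = 717.0 kN.
Governing: min(1597.4, 1879.2, 717.0) = 717.0 kN → net-section rupture.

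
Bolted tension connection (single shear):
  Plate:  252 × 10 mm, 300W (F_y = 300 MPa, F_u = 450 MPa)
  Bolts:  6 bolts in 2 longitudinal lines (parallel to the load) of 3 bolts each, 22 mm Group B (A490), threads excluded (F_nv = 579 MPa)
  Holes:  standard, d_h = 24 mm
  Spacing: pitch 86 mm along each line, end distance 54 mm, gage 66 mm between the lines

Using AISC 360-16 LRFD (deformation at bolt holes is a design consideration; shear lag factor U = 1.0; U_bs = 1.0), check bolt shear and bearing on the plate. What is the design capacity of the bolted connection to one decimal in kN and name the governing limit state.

Bolt shear: A_b = π(22)²/4 = 380.13 mm². φR_n = 0.75 × 579 × 380.13 × 6 × 1 = 990.4 kN.
Bearing (10 mm plate, F_u = 450 MPa): end bolts L_c = 54 − 24/2 = 42, R_n = min(1.2×42×10×450, 2.4×22×10×450) = 226.8 kN/bolt; interior L_c = 86 − 24 = 62, R_n = 237.6 kN/bolt. φR_n = 0.75 × (2×226.8 + 4×237.6) = 1053.0 kN.
Governing: min(990.4, 1053.0) = 990.4 kN → bolt shear.

990.4 kN (bolt shear governs)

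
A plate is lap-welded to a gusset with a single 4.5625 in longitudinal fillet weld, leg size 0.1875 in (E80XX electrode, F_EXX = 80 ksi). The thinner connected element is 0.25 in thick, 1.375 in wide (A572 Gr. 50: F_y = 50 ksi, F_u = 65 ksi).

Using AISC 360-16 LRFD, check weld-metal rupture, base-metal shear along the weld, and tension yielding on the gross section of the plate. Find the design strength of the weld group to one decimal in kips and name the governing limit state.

Weld metal: throat = 0.707×0.1875 = 0.13256 in, L = 4.5625 in. φR_n = 0.75 × 0.6 × 80 × 0.13256 × 4.5625 = 21.8 kips.
Base metal shear (0.25 in plate): yield φR_n = 1.0×0.6×50×0.25×4.5625 = 34.2 kips; rupture φR_n = 0.75×0.6×65×0.25×4.5625 = 33.4 kips; take 33.4 kips (rupture).
Tension yield (gross): A_g = 1.375×0.25 = 0.34375 in². φR_n = 0.90 × 50 × 0.34375 = 15.5 kips.
Governing: min(21.8, 33.4, 15.5) = 15.5 kips → gross-section yield.

15.5 kips (gross-section yield governs)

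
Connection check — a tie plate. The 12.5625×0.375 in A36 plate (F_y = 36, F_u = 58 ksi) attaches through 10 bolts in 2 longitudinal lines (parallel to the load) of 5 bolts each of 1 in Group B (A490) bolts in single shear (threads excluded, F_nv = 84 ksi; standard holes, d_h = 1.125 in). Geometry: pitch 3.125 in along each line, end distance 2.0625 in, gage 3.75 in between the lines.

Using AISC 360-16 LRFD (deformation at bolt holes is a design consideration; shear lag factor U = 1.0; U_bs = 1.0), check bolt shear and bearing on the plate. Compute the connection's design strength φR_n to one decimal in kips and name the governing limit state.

Bolt shear: A_b = π(1)²/4 = 0.7854 in². φR_n = 0.75 × 84 × 0.7854 × 10 × 1 = 494.8 kips.
Bearing (0.375 in plate, F_u = 58 ksi): end bolts L_c = 2.0625 − 1.125/2 = 1.5, R_n = min(1.2×1.5×0.375×58, 2.4×1×0.375×58) = 39.15 kips/bolt; interior L_c = 3.125 − 1.125 = 2, R_n = 52.2 kips/bolt. φR_n = 0.75 × (2×39.15 + 8×52.2) = 371.9 kips.
Governing: min(494.8, 371.9) = 371.9 kips → bearing.

371.9 kips (bearing governs)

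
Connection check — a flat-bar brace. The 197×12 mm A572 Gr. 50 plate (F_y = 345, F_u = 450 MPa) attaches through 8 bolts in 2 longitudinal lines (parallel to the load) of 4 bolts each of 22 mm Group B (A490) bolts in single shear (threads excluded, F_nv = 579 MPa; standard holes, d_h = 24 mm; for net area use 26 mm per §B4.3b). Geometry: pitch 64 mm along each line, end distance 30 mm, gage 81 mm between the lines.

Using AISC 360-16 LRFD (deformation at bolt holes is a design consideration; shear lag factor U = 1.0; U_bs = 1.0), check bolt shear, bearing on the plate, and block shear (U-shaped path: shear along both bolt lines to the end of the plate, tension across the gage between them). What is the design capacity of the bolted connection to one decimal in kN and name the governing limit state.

859.4 kN (block shear governs)

Bolt shear: A_b = π(22)²/4 = 380.13 mm². φR_n = 0.75 × 579 × 380.13 × 8 × 1 = 1320.6 kN.
Bearing (12 mm plate, F_u = 450 MPa): end bolts L_c = 30 − 24/2 = 18, R_n = min(1.2×18×12×450, 2.4×22×12×450) = 116.64 kN/bolt; interior L_c = 64 − 24 = 40, R_n = 259.2 kN/bolt. φR_n = 0.75 × (2×116.64 + 6×259.2) = 1341.4 kN.
Block shear: shear path 2×[30+3×64] = 2×222 mm, A_gv = 5328, A_nv = 2×(222 − 3.5×26)×12 = 3144 mm²; tension across gage: (81 − 1×26)×12 = 660 mm². R_n = min(0.6×450×3144, 0.6×345×5328) + 1.0×450×660 = min(848.88, 1102.9) + 297 = 1145.9 kN. φR_n = 0.75 × 1145.9 = 859.4 kN.
Governing: min(1320.6, 1341.4, 859.4) = 859.4 kN → block shear.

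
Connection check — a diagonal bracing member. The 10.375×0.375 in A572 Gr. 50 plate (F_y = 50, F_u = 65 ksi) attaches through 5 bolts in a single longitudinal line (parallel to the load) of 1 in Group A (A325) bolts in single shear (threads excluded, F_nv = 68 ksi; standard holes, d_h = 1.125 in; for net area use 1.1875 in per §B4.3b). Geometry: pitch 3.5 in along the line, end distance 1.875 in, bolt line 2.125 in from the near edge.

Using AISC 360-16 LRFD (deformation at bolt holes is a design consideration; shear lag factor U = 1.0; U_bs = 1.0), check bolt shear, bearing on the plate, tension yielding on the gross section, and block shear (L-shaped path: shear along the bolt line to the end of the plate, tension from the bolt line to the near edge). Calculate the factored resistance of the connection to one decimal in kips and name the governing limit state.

Bolt shear: A_b = π(1)²/4 = 0.7854 in². φR_n = 0.75 × 68 × 0.7854 × 5 × 1 = 200.3 kips.
Bearing (0.375 in plate, F_u = 65 ksi): end bolts L_c = 1.875 − 1.125/2 = 1.3125, R_n = min(1.2×1.3125×0.375×65, 2.4×1×0.375×65) = 38.391 kips/bolt; interior L_c = 3.5 − 1.125 = 2.375, R_n = 58.5 kips/bolt. φR_n = 0.75 × (1×38.391 + 4×58.5) = 204.3 kips.
Tension yield (gross): A_g = 10.375×0.375 = 3.8906 in². φR_n = 0.90 × 50 × 3.8906 = 175.1 kips.
Block shear: shear path 1×[1.875+4×3.5] = 1×15.875 in, A_gv = 5.9531, A_nv = 1×(15.875 − 4.5×1.1875)×0.375 = 3.9492 in²; tension to near edge: (2.125 − 0.5×1.1875)×0.375 = 0.57422 in². R_n = min(0.6×65×3.9492, 0.6×50×5.9531) + 1.0×65×0.57422 = min(154.02, 178.59) + 37.324 = 191.34 kips. φR_n = 0.75 × 191.34 = 143.5 kips.
Governing: min(200.3, 204.3, 175.1, 143.5) = 143.5 kips → block shear.

143.5 kips (block shear governs)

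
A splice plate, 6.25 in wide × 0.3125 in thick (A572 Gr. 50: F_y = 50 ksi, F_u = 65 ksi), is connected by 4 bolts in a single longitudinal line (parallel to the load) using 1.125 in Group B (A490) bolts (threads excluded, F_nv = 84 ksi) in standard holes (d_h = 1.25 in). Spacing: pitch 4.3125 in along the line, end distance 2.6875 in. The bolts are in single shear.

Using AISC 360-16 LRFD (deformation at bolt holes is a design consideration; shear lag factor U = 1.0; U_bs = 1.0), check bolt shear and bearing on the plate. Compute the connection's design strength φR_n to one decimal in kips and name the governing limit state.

Bolt shear: A_b = π(1.125)²/4 = 0.99402 in². φR_n = 0.75 × 84 × 0.99402 × 4 × 1 = 250.5 kips.
Bearing (0.3125 in plate, F_u = 65 ksi): end bolts L_c = 2.6875 − 1.25/2 = 2.0625, R_n = min(1.2×2.0625×0.3125×65, 2.4×1.125×0.3125×65) = 50.273 kips/bolt; interior L_c = 4.3125 − 1.25 = 3.0625, R_n = 54.844 kips/bolt. φR_n = 0.75 × (1×50.273 + 3×54.844) = 161.1 kips.
Governing: min(250.5, 161.1) = 161.1 kips → bearing.

161.1 kips (bearing governs)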